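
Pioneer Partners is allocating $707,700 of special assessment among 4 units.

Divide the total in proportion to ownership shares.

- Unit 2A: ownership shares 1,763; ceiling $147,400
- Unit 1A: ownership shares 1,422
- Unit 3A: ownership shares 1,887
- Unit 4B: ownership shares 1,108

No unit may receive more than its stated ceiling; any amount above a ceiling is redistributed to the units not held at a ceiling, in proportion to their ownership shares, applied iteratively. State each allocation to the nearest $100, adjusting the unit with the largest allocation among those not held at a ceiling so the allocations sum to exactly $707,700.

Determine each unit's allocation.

Combined ownership shares = 6,180.
Pro-rata shares before constraints: Unit 2A 201,889.17; Unit 1A 162,839.71; Unit 3A 216,088.98; Unit 4B 126,882.14.
Capped: Unit 2A ($147,400); balance $560,300 reallocated over remaining ownership shares 4,417.
Shares after redistribution: Unit 1A 180,381.84 → $180,400; Unit 3A 239,367.47 → $239,400; Unit 4B 140,550.69 → $140,600.
Rounding difference −$100 applied to Unit 3A → $239,300.

Unit 2A: $147,400; Unit 1A: $180,400; Unit 3A: $239,300; Unit 4B: $140,600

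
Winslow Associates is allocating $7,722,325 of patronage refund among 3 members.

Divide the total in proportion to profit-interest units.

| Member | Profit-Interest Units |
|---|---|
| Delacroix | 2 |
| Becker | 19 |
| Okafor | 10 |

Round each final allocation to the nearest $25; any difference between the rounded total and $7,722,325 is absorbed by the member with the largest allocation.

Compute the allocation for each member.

Delacroix: $498,225 · Becker: $4,733,025 · Okafor: $2,491,075

Sum of profit-interest units: 31.
Pro-rata amounts: Delacroix 2/31 × $7,722,325 = 498,214.52; Becker 19/31 × $7,722,325 = 4,733,037.90; Okafor 10/31 × $7,722,325 = 2,491,072.58.
At nearest $25: Delacroix $498,225; Becker $4,733,050; Okafor $2,491,075. Sum = $7,722,350.
Difference $7,722,325 − $7,722,350 = −$25 applied to largest allocation (Becker): Becker becomes $4,733,025.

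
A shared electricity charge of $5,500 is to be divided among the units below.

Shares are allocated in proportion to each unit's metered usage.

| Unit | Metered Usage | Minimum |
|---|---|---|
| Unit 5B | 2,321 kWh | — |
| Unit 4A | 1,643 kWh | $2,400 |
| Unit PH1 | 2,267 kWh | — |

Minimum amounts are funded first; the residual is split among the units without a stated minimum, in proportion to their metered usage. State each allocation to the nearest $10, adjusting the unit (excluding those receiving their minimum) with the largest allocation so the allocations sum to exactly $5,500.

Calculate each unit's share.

Unit 5B: $1,570; Unit 4A: $2,400; Unit PH1: $1,530

Guaranteed amounts: Unit 4A $2,400. Remaining pool $3,100.
Remaining pool split over remaining metered usage 4,588: Unit 5B 1,568.24 → $1,570; Unit PH1 1,531.76 → $1,530.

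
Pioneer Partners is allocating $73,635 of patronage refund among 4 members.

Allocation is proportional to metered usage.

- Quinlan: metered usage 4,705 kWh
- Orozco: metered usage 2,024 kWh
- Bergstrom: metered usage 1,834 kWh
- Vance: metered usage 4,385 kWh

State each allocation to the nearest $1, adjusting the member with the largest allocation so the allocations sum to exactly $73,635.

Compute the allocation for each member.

Total metered usage = 12,948.
Pro-rata amounts: Quinlan 4,705/12,948 × $73,635 = 26,757.23; Orozco 2,024/12,948 × $73,635 = 11,510.44; Bergstrom 1,834/12,948 × $73,635 = 10,429.92; Vance 4,385/12,948 × $73,635 = 24,937.40.
Rounded to nearest $1: Quinlan $26,757; Orozco $11,510; Bergstrom $10,430; Vance $24,937. Sum = $73,634.
Difference $73,635 − $73,634 = +$1 applied to largest allocation (Quinlan): Quinlan becomes $26,758.

Quinlan: $26,758 | Orozco: $11,510 | Bergstrom: $10,430 | Vance: $24,937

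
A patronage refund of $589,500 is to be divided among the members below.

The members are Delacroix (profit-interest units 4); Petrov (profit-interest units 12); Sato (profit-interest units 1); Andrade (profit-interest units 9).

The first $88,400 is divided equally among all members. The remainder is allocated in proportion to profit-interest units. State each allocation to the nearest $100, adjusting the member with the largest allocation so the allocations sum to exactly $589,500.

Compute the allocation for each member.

Delacroix: $99,200 · Petrov: $253,300 · Sato: $41,400 · Andrade: $195,600

First tranche $88,400 split equally: $22,100 each.
Remainder $501,100 by profit-interest units (total 26): Delacroix 77,092.31 → $77,100; Petrov 231,276.92 → $231,300; Sato 19,273.08 → $19,300; Andrade 173,457.69 → $173,500.
Rounding difference −$100 on remainder applied to Petrov.
Totals: Delacroix $22,100 + $77,100 = $99,200; Petrov $22,100 + $231,200 = $253,300; Sato $22,100 + $19,300 = $41,400; Andrade $22,100 + $173,500 = $195,600.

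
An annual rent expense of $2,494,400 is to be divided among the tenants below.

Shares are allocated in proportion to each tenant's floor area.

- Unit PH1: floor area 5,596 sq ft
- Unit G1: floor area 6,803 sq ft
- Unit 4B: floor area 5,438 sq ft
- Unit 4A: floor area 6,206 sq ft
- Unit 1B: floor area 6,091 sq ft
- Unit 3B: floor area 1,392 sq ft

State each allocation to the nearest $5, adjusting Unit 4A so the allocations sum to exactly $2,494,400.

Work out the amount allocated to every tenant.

Unit PH1: $442,765 | Unit G1: $538,265 | Unit 4B: $430,265 | Unit 4A: $491,035 | Unit 1B: $481,930 | Unit 3B: $110,140

Floor area total: 31,526.
Pro-rata amounts: Unit PH1 5,596/31,526 × $2,494,400 = 442,766.68; Unit G1 6,803/31,526 × $2,494,400 = 538,266.93; Unit 4B 5,438/31,526 × $2,494,400 = 430,265.41; Unit 4A 6,206/31,526 × $2,494,400 = 491,031.10; Unit 1B 6,091/31,526 × $2,494,400 = 481,932.07; Unit 3B 1,392/31,526 × $2,494,400 = 110,137.82.
At nearest $5: Unit PH1 $442,765; Unit G1 $538,265; Unit 4B $430,265; Unit 4A $491,030; Unit 1B $481,930; Unit 3B $110,140. Sum = $2,494,395.
Difference $2,494,400 − $2,494,395 = +$5 applied to Unit 4A: Unit 4A becomes $491,035.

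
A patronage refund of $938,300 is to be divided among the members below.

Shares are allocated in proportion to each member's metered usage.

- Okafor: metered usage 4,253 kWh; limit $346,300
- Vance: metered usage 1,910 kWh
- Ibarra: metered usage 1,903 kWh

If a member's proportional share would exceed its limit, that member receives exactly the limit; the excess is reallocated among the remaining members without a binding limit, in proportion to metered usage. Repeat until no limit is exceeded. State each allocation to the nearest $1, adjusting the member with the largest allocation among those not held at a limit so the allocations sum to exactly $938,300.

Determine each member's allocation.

Combined metered usage = 8,066.
Unconstrained shares: Okafor 494,742.12; Vance 222,186.09; Ibarra 221,371.80.
Cap binds for Okafor ($346,300); balance $592,000 reallocated over remaining metered usage 3,813.
Remaining shares: Vance 296,543.40 → $296,543; Ibarra 295,456.60 → $295,457.

Okafor: $346,300 | Vance: $296,543 | Ibarra: $295,457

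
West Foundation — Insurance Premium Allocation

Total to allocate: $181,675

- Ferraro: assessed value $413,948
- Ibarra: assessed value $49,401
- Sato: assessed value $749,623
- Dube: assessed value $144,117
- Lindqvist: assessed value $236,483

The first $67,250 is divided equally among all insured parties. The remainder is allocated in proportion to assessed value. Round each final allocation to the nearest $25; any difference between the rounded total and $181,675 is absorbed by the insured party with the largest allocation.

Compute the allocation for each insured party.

$67,250 shared equally gives $13,450 per insured party.
Remainder $114,425 by assessed value (total 1,593,572): Ferraro 29,723.16 → $29,725; Ibarra 3,547.19 → $3,550; Sato 53,826.00 → $53,825; Dube 10,348.19 → $10,350; Lindqvist 16,980.45 → $16,975.
Totals: Ferraro $13,450 + $29,725 = $43,175; Ibarra $13,450 + $3,550 = $17,000; Sato $13,450 + $53,825 = $67,275; Dube $13,450 + $10,350 = $23,800; Lindqvist $13,450 + $16,975 = $30,425.

Ferraro: $43,175; Ibarra: $17,000; Sato: $67,275; Dube: $23,800; Lindqvist: $30,425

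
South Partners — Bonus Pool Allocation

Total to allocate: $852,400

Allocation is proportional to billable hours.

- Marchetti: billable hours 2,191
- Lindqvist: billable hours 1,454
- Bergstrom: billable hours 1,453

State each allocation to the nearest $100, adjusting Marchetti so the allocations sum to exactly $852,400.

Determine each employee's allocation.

Sum of billable hours: 5,098.
Proportional shares: Marchetti 2,191/5,098 × $852,400 = 366,341.39; Lindqvist 1,454/5,098 × $852,400 = 243,112.91; Bergstrom 1,453/5,098 × $852,400 = 242,945.70.
At nearest $100: Marchetti $366,300; Lindqvist $243,100; Bergstrom $242,900. Sum = $852,300.
Difference $852,400 − $852,300 = +$100 applied to Marchetti: Marchetti becomes $366,400.

Marchetti: $366,400 · Lindqvist: $243,100 · Bergstrom: $242,900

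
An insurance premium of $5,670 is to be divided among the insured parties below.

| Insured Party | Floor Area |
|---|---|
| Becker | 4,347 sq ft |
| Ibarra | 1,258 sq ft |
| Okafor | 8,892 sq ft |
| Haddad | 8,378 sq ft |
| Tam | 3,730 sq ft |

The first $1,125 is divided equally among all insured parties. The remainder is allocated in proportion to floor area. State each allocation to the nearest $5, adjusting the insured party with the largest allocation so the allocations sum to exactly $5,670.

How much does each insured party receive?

Equal tier: $1,125 ÷ 5 = $225 apiece.
Remainder $4,545 by floor area (total 26,605): Becker 742.61 → $745; Ibarra 214.91 → $215; Okafor 1,519.04 → $1,520; Haddad 1,431.24 → $1,430; Tam 637.21 → $635.
Totals: Becker $225 + $745 = $970; Ibarra $225 + $215 = $440; Okafor $225 + $1,520 = $1,745; Haddad $225 + $1,430 = $1,655; Tam $225 + $635 = $860.

Becker: $970 · Ibarra: $440 · Okafor: $1,745 · Haddad: $1,655 · Tam: $860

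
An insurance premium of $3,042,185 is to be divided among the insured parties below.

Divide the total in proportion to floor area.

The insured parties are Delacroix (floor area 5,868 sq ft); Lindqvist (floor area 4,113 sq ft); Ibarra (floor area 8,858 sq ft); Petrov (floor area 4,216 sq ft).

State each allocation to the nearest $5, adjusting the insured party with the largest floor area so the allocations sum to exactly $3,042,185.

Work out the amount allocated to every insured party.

Total floor area = 5,868 + 4,113 + 8,858 + 4,216 = 23,055.
Pro-rata amounts: Delacroix 774,302.39; Lindqvist 542,724.22; Ibarra 1,168,842.97; Petrov 556,315.42.
After rounding ($5): Delacroix $774,300; Lindqvist $542,725; Ibarra $1,168,845; Petrov $556,315. Sum = $3,042,185.
No rounding difference to absorb.

Delacroix: $774,300 · Lindqvist: $542,725 · Ibarra: $1,168,845 · Petrov: $556,315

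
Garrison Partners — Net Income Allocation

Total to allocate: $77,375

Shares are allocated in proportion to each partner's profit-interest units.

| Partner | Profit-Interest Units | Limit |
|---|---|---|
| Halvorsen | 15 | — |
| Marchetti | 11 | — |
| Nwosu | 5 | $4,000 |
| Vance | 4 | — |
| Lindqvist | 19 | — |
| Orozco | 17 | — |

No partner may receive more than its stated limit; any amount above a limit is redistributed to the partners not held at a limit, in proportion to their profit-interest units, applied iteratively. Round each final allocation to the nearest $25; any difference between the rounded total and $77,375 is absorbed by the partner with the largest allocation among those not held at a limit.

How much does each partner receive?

Halvorsen: $16,675 | Marchetti: $12,225 | Nwosu: $4,000 | Vance: $4,450 | Lindqvist: $21,125 | Orozco: $18,900

Total profit-interest units = 71.
Pro-rata shares before constraints: Halvorsen 16,346.83; Marchetti 11,987.68; Nwosu 5,448.94; Vance 4,359.15; Lindqvist 20,705.99; Orozco 18,526.41.
Held at cap: Nwosu ($4,000); balance $73,375 reallocated over remaining profit-interest units 66.
Remaining shares: Halvorsen 16,676.14 → $16,675; Marchetti 12,229.17 → $12,225; Vance 4,446.97 → $4,450; Lindqvist 21,123.11 → $21,125; Orozco 18,899.62 → $18,900.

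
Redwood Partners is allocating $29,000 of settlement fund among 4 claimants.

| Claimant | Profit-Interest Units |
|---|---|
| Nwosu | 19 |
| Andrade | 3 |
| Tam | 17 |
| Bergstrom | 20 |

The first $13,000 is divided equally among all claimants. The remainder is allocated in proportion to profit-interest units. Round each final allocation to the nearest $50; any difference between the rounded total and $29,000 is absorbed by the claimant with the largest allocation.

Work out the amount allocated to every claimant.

$13,000 shared equally gives $3,250 per claimant.
Remainder $16,000 by profit-interest units (total 59): Nwosu 5,152.54 → $5,150; Andrade 813.56 → $800; Tam 4,610.17 → $4,600; Bergstrom 5,423.73 → $5,400.
Rounding difference +$50 on remainder applied to Bergstrom.
Totals: Nwosu $3,250 + $5,150 = $8,400; Andrade $3,250 + $800 = $4,050; Tam $3,250 + $4,600 = $7,850; Bergstrom $3,250 + $5,450 = $8,700.

Nwosu: $8,400 | Andrade: $4,050 | Tam: $7,850 | Bergstrom: $8,700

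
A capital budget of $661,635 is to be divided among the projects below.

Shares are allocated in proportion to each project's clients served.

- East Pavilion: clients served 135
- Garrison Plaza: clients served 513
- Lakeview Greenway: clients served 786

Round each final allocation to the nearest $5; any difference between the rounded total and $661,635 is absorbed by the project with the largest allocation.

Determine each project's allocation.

Clients served total: 1,434.
Proportional shares: East Pavilion 135/1,434 × $661,635 = 62,287.81; Garrison Plaza 513/1,434 × $661,635 = 236,693.69; Lakeview Greenway 786/1,434 × $661,635 = 362,653.49.
Rounded to nearest $5: East Pavilion $62,290; Garrison Plaza $236,695; Lakeview Greenway $362,655. Sum = $661,640.
Difference $661,635 − $661,640 = −$5 applied to largest allocation (Lakeview Greenway): Lakeview Greenway becomes $362,650.

East Pavilion: $62,290 · Garrison Plaza: $236,695 · Lakeview Greenway: $362,650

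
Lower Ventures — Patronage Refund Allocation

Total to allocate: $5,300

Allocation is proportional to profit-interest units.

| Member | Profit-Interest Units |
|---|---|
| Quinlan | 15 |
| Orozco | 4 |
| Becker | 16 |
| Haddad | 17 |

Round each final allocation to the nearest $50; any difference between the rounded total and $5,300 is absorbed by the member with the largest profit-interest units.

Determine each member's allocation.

Quinlan: $1,550 | Orozco: $400 | Becker: $1,650 | Haddad: $1,700

Sum of profit-interest units: 52.
Unrounded shares: Quinlan 15/52 × $5,300 = 1,528.85; Orozco 4/52 × $5,300 = 407.69; Becker 16/52 × $5,300 = 1,630.77; Haddad 17/52 × $5,300 = 1,732.69.
After rounding ($50): Quinlan $1,550; Orozco $400; Becker $1,650; Haddad $1,750. Sum = $5,350.
Difference $5,300 − $5,350 = −$50 applied to largest profit-interest units (Haddad): Haddad becomes $1,700.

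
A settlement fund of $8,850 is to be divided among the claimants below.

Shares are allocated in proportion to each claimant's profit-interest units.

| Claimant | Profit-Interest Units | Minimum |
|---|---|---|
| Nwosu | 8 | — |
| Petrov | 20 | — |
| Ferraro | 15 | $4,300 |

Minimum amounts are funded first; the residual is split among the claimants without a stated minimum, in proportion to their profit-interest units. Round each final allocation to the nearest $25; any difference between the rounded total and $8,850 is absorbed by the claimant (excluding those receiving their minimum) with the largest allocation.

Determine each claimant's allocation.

Fund the minimums — Ferraro $4,300. Residual $4,550.
Residual split over remaining profit-interest units 28: Nwosu 1,300.00 → $1,300; Petrov 3,250.00 → $3,250.

Nwosu: $1,300; Petrov: $3,250; Ferraro: $4,300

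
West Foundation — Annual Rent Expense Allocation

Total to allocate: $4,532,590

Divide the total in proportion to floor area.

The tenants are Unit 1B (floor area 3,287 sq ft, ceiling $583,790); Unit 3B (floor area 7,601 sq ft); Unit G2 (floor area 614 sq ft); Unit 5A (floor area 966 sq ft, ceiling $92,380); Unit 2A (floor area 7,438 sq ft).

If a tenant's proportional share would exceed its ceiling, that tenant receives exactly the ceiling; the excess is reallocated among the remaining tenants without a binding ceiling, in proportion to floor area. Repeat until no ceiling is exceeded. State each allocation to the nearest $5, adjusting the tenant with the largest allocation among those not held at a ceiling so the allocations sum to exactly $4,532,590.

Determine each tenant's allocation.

Unit 1B: $583,790; Unit 3B: $1,872,655; Unit G2: $151,270; Unit 5A: $92,380; Unit 2A: $1,832,495

Total floor area = 19,906.
Pro-rata shares before constraints: Unit 1B 748,448.88; Unit 3B 1,730,745.33; Unit G2 139,807.61; Unit 5A 219,957.90; Unit 2A 1,693,630.28.
Cap binds for Unit 1B ($583,790), Unit 5A ($92,380); balance $3,856,420 reallocated over remaining floor area 15,653.
Remaining shares: Unit 3B 1,872,653.70 → $1,872,655; Unit G2 151,270.80 → $151,270; Unit 2A 1,832,495.49 → $1,832,495.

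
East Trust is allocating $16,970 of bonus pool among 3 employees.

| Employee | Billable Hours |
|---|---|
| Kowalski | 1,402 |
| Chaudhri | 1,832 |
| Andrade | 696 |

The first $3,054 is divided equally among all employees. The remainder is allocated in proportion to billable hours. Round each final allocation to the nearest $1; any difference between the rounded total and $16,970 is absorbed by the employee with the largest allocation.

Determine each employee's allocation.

Kowalski: $5,982 · Chaudhri: $7,505 · Andrade: $3,483

First tranche $3,054 split equally: $1,018 each.
Remainder $13,916 by billable hours (total 3,930): Kowalski 4,964.44 → $4,964; Chaudhri 6,487.05 → $6,487; Andrade 2,464.51 → $2,465.
Totals: Kowalski $1,018 + $4,964 = $5,982; Chaudhri $1,018 + $6,487 = $7,505; Andrade $1,018 + $2,465 = $3,483.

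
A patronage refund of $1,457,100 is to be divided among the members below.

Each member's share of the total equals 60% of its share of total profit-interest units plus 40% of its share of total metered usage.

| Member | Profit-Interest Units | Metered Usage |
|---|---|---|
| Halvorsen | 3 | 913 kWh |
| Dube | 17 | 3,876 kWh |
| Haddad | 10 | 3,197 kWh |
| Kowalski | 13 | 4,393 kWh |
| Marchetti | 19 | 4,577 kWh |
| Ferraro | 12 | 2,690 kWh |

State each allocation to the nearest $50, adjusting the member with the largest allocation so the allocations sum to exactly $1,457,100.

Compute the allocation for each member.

Halvorsen: $62,550; Dube: $315,850; Haddad: $213,000; Kowalski: $283,900; Marchetti: $360,200; Ferraro: $221,600

Profit-interest units total 74; metered usage total 19,646.
Combined weights (60% profit-interest units + 40% metered usage): Halvorsen 0.0429; Dube 0.2168; Haddad 0.1462; Kowalski 0.1948; Marchetti 0.2472; Ferraro 0.1521.
Unrounded shares: Halvorsen 62,529.04; Dube 315,833.22; Haddad 212,988.99; Kowalski 283,913.82; Marchetti 360,258.51; Ferraro 221,576.41.
After rounding ($50): Halvorsen $62,550; Dube $315,850; Haddad $213,000; Kowalski $283,900; Marchetti $360,250; Ferraro $221,600. Sum = $1,457,150.
Difference $1,457,100 − $1,457,150 = −$50 applied to largest allocation (Marchetti): Marchetti becomes $360,200.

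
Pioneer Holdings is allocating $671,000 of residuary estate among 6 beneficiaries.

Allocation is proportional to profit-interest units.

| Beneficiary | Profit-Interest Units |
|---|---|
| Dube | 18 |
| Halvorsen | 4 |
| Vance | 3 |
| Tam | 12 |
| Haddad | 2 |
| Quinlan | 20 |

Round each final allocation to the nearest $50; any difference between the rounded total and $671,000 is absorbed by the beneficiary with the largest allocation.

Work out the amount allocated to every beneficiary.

Dube: $204,700 · Halvorsen: $45,500 · Vance: $34,100 · Tam: $136,450 · Haddad: $22,750 · Quinlan: $227,500

Total profit-interest units = 59.
Unrounded shares: Dube 18/59 × $671,000 = 204,711.86; Halvorsen 4/59 × $671,000 = 45,491.53; Vance 3/59 × $671,000 = 34,118.64; Tam 12/59 × $671,000 = 136,474.58; Haddad 2/59 × $671,000 = 22,745.76; Quinlan 20/59 × $671,000 = 227,457.63.
At nearest $50: Dube $204,700; Halvorsen $45,500; Vance $34,100; Tam $136,450; Haddad $22,750; Quinlan $227,450. Sum = $670,950.
Difference $671,000 − $670,950 = +$50 applied to largest allocation (Quinlan): Quinlan becomes $227,500.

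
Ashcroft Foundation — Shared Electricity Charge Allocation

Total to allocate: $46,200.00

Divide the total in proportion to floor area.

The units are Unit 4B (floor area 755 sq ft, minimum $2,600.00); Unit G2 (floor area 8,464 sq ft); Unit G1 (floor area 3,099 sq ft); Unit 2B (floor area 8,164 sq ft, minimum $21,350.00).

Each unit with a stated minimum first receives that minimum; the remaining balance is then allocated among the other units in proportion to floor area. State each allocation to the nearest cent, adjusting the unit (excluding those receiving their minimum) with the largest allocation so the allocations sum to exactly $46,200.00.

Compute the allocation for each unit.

Unit 4B: $2,600.00; Unit G2: $16,286.78; Unit G1: $5,963.22; Unit 2B: $21,350.00

Fund the minimums — Unit 4B $2,600.00; Unit 2B $21,350.00. Remaining pool $22,250.00.
Remaining pool split over remaining floor area 11,563: Unit G2 16,286.7768 → $16,286.78; Unit G1 5,963.2232 → $5,963.22.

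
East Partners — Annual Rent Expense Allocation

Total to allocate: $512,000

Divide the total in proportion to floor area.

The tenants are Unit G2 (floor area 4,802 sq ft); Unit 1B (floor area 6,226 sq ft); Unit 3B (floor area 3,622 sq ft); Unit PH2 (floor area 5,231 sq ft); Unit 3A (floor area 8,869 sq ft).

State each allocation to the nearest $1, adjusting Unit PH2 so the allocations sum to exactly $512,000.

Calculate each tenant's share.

Unit G2: $85,517 · Unit 1B: $110,877 · Unit 3B: $64,503 · Unit PH2: $93,158 · Unit 3A: $157,945

Total floor area = 28,750.
Proportional shares: Unit G2 4,802/28,750 × $512,000 = 85,517.36; Unit 1B 6,226/28,750 × $512,000 = 110,876.94; Unit 3B 3,622/28,750 × $512,000 = 64,503.10; Unit PH2 5,231/28,750 × $512,000 = 93,157.29; Unit 3A 8,869/28,750 × $512,000 = 157,945.32.
Rounded to nearest $1: Unit G2 $85,517; Unit 1B $110,877; Unit 3B $64,503; Unit PH2 $93,157; Unit 3A $157,945. Sum = $511,999.
Difference $512,000 − $511,999 = +$1 applied to Unit PH2: Unit PH2 becomes $93,158.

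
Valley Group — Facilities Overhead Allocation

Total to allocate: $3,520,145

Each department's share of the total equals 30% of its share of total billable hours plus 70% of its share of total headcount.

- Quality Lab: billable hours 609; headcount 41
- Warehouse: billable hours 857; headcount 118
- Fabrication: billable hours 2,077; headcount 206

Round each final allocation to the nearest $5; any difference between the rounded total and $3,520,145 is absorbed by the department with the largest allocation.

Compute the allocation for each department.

Quality Lab: $458,310; Warehouse: $1,052,055; Fabrication: $2,009,780

Totals — billable hours 3,543, headcount 365.
Composite weights (30% billable hours + 70% headcount): Quality Lab 0.1302; Warehouse 0.2989; Fabrication 0.5709.
Unrounded shares: Quality Lab 458,310.93; Warehouse 1,052,055.15; Fabrication 2,009,778.92.
Rounded to nearest $5: Quality Lab $458,310; Warehouse $1,052,055; Fabrication $2,009,780. Sum = $3,520,145.
Sum already equals the total — no adjustment.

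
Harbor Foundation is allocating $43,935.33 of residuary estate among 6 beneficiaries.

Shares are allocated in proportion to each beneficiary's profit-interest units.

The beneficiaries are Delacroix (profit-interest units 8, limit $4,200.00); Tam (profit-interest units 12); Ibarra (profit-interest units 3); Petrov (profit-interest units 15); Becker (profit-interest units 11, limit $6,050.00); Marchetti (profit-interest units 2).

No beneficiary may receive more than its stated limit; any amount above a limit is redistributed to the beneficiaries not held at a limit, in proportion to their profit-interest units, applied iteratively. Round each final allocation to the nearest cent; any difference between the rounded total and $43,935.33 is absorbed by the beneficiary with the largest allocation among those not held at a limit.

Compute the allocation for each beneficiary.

Delacroix: $4,200.00; Tam: $12,632.00; Ibarra: $3,158.00; Petrov: $15,790.00; Becker: $6,050.00; Marchetti: $2,105.33

Combined profit-interest units = 51.
Unconstrained shares: Delacroix 6,891.8165; Tam 10,337.7247; Ibarra 2,584.4312; Petrov 12,922.1559; Becker 9,476.2476; Marchetti 1,722.9541.
Cap binds for Delacroix ($4,200.00), Becker ($6,050.00); residual $33,685.33 reallocated over remaining profit-interest units 32.
Redistributed shares: Tam 12,631.9988 → $12,632.00; Ibarra 3,157.9997 → $3,158.00; Petrov 15,789.9984 → $15,790.00; Marchetti 2,105.3331 → $2,105.33.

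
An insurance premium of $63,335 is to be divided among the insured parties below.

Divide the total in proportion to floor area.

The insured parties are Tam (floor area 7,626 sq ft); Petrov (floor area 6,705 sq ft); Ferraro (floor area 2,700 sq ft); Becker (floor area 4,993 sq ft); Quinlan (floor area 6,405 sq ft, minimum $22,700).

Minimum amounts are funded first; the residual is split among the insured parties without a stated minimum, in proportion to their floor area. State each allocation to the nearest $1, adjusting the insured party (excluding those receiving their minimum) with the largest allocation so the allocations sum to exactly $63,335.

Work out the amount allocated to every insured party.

Minimums first: Quinlan $22,700. Residual $40,635.
Residual split over remaining floor area 22,024: Tam 14,070.22 → $14,070; Petrov 12,370.94 → $12,371; Ferraro 4,981.59 → $4,982; Becker 9,212.25 → $9,212.

Tam: $14,070; Petrov: $12,371; Ferraro: $4,982; Becker: $9,212; Quinlan: $22,700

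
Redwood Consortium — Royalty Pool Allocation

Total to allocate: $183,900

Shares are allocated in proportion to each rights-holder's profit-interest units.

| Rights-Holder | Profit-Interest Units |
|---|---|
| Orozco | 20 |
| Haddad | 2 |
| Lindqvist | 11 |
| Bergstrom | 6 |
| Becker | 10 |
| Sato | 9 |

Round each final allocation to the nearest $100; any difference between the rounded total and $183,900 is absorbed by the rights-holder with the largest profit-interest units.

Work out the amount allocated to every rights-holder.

Orozco: $63,500 | Haddad: $6,300 | Lindqvist: $34,900 | Bergstrom: $19,000 | Becker: $31,700 | Sato: $28,500

Total profit-interest units = 20 + 2 + 11 + 6 + 10 + 9 = 58.
Pro-rata amounts: Orozco 63,413.79; Haddad 6,341.38; Lindqvist 34,877.59; Bergstrom 19,024.14; Becker 31,706.90; Sato 28,536.21.
Rounded to nearest $100: Orozco $63,400; Haddad $6,300; Lindqvist $34,900; Bergstrom $19,000; Becker $31,700; Sato $28,500. Sum = $183,800.
Difference $183,900 − $183,800 = +$100 applied to largest profit-interest units (Orozco): Orozco becomes $63,500.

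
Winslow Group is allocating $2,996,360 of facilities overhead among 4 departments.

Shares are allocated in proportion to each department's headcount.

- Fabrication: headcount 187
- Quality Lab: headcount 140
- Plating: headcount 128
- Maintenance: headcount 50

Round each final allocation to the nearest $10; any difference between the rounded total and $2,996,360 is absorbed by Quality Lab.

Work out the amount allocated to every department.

Total headcount = 505.
Pro-rata amounts: Fabrication 187/505 × $2,996,360 = 1,109,543.21; Quality Lab 140/505 × $2,996,360 = 830,674.06; Plating 128/505 × $2,996,360 = 759,473.43; Maintenance 50/505 × $2,996,360 = 296,669.31.
At nearest $10: Fabrication $1,109,540; Quality Lab $830,670; Plating $759,470; Maintenance $296,670. Sum = $2,996,350.
Difference $2,996,360 − $2,996,350 = +$10 applied to Quality Lab: Quality Lab becomes $830,680.

Fabrication: $1,109,540; Quality Lab: $830,680; Plating: $759,470; Maintenance: $296,670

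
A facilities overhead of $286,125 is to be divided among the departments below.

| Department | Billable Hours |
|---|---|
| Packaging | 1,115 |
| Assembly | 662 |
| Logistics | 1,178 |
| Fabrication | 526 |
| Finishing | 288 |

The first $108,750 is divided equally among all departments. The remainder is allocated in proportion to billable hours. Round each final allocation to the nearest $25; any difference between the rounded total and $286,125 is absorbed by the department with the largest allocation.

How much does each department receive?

Packaging: $74,225 | Assembly: $52,900 | Logistics: $77,200 | Fabrication: $46,500 | Finishing: $35,300

First tranche $108,750 split equally: $21,750 each.
Remainder $177,375 by billable hours (total 3,769): Packaging 52,473.63 → $52,475; Assembly 31,154.75 → $31,150; Logistics 55,438.51 → $55,450; Fabrication 24,754.38 → $24,750; Finishing 13,553.73 → $13,550.
Totals: Packaging $21,750 + $52,475 = $74,225; Assembly $21,750 + $31,150 = $52,900; Logistics $21,750 + $55,450 = $77,200; Fabrication $21,750 + $24,750 = $46,500; Finishing $21,750 + $13,550 = $35,300.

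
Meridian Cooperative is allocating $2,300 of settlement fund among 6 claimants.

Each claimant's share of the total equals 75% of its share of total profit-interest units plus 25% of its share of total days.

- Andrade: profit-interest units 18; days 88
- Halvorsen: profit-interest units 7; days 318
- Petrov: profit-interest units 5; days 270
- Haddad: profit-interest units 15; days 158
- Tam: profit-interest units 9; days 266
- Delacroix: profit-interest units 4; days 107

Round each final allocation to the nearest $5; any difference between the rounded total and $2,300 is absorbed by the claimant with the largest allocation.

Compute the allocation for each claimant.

Andrade: $580 | Halvorsen: $360 | Petrov: $275 | Haddad: $520 | Tam: $395 | Delacroix: $170

Totals — profit-interest units 58, days 1,207.
Combined weights (75% profit-interest units + 25% days): Andrade 0.2510; Halvorsen 0.1564; Petrov 0.1206; Haddad 0.2267; Tam 0.1715; Delacroix 0.0739.
Pro-rata amounts: Andrade 577.27; Halvorsen 359.68; Petrov 277.33; Haddad 521.39; Tam 394.39; Delacroix 169.94.
Rounded to nearest $5: Andrade $575; Halvorsen $360; Petrov $275; Haddad $520; Tam $395; Delacroix $170. Sum = $2,295.
Difference $2,300 − $2,295 = +$5 applied to largest allocation (Andrade): Andrade becomes $580.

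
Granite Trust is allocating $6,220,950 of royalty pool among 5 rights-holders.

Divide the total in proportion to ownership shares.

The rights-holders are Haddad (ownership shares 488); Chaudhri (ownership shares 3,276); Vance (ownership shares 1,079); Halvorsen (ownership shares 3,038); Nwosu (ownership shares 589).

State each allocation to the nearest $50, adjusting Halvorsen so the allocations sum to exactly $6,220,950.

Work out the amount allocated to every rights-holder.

Haddad: $358,400 | Chaudhri: $2,406,100 | Vance: $792,500 | Halvorsen: $2,231,350 | Nwosu: $432,600

Sum of ownership shares: 8,470.
Pro-rata amounts: Haddad 488/8,470 × $6,220,950 = 358,420.73; Chaudhri 3,276/8,470 × $6,220,950 = 2,406,119.50; Vance 1,079/8,470 × $6,220,950 = 792,491.74; Halvorsen 3,038/8,470 × $6,220,950 = 2,231,315.95; Nwosu 589/8,470 × $6,220,950 = 432,602.07.
After rounding ($50): Haddad $358,400; Chaudhri $2,406,100; Vance $792,500; Halvorsen $2,231,300; Nwosu $432,600. Sum = $6,220,900.
Difference $6,220,950 − $6,220,900 = +$50 applied to Halvorsen: Halvorsen becomes $2,231,350.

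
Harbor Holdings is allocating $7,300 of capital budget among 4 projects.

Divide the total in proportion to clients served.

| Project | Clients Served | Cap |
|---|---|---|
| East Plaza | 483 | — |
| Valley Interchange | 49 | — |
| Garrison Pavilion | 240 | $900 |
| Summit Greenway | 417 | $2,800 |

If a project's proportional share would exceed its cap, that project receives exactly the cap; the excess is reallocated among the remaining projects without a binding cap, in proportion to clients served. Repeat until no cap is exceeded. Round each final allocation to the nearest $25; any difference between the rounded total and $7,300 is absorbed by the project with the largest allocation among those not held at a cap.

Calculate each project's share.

East Plaza: $3,275 · Valley Interchange: $325 · Garrison Pavilion: $900 · Summit Greenway: $2,800

Clients served total: 1,189.
Pro-rata shares before constraints: East Plaza 2,965.43; Valley Interchange 300.84; Garrison Pavilion 1,473.51; Summit Greenway 2,560.22.
Held at cap: Garrison Pavilion ($900); residual $6,400 reallocated over remaining clients served 949.
Held at cap: Summit Greenway ($2,800); residual $3,600 reallocated over remaining clients served 532.
Redistributed shares: East Plaza 3,268.42 → $3,275; Valley Interchange 331.58 → $325.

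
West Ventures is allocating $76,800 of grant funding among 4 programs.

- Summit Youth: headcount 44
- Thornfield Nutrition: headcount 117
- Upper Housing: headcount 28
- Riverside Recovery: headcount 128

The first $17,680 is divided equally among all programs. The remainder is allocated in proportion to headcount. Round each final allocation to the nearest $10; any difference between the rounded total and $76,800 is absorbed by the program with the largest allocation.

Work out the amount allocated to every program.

Summit Youth: $12,630 · Thornfield Nutrition: $26,240 · Upper Housing: $9,640 · Riverside Recovery: $28,290

$17,680 shared equally gives $4,420 per program.
Remainder $59,120 by headcount (total 317): Summit Youth 8,205.93 → $8,210; Thornfield Nutrition 21,820.32 → $21,820; Upper Housing 5,221.96 → $5,220; Riverside Recovery 23,871.80 → $23,870.
Totals: Summit Youth $4,420 + $8,210 = $12,630; Thornfield Nutrition $4,420 + $21,820 = $26,240; Upper Housing $4,420 + $5,220 = $9,640; Riverside Recovery $4,420 + $23,870 = $28,290.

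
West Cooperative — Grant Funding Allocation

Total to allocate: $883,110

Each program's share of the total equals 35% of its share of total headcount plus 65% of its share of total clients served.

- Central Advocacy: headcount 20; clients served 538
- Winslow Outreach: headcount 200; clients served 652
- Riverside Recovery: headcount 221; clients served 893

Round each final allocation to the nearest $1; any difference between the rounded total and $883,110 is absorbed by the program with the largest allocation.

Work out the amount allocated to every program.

Totals — headcount 441, clients served 2,083.
Blended shares (35% headcount + 65% clients served): Central Advocacy 0.1838; Winslow Outreach 0.3622; Riverside Recovery 0.4541.
Pro-rata amounts: Central Advocacy 162,276.65; Winslow Outreach 319,850.71; Riverside Recovery 400,982.64.
After rounding ($1): Central Advocacy $162,277; Winslow Outreach $319,851; Riverside Recovery $400,983. Sum = $883,111.
Difference $883,110 − $883,111 = −$1 applied to largest allocation (Riverside Recovery): Riverside Recovery becomes $400,982.

Central Advocacy: $162,277 | Winslow Outreach: $319,851 | Riverside Recovery: $400,982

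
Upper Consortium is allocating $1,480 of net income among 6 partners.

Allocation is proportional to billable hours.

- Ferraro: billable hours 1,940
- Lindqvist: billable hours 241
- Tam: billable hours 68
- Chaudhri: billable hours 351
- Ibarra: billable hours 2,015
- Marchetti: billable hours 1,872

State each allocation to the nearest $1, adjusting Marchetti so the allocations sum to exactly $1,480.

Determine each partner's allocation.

Total billable hours = 6,487.
Pro-rata amounts: Ferraro 1,940/6,487 × $1,480 = 442.61; Lindqvist 241/6,487 × $1,480 = 54.98; Tam 68/6,487 × $1,480 = 15.51; Chaudhri 351/6,487 × $1,480 = 80.08; Ibarra 2,015/6,487 × $1,480 = 459.72; Marchetti 1,872/6,487 × $1,480 = 427.09.
After rounding ($1): Ferraro $443; Lindqvist $55; Tam $16; Chaudhri $80; Ibarra $460; Marchetti $427. Sum = $1,481.
Difference $1,480 − $1,481 = −$1 applied to Marchetti: Marchetti becomes $426.

Ferraro: $443; Lindqvist: $55; Tam: $16; Chaudhri: $80; Ibarra: $460; Marchetti: $426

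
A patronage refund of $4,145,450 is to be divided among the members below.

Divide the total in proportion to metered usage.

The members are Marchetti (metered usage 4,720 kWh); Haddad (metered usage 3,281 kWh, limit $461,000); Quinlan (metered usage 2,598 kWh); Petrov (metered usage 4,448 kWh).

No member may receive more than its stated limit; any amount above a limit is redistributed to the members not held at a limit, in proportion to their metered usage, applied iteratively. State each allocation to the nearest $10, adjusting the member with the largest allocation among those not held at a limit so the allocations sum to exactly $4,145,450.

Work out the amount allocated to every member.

Sum of metered usage: 15,047.
Unconstrained shares: Marchetti 1,300,360.47; Haddad 903,915.83; Quinlan 715,749.26; Petrov 1,225,424.44.
Cap binds for Haddad ($461,000); residual $3,684,450 reallocated over remaining metered usage 11,766.
Remaining shares: Marchetti 1,478,038.76 → $1,478,040; Quinlan 813,547.60 → $813,550; Petrov 1,392,863.64 → $1,392,860.

Marchetti: $1,478,040; Haddad: $461,000; Quinlan: $813,550; Petrov: $1,392,860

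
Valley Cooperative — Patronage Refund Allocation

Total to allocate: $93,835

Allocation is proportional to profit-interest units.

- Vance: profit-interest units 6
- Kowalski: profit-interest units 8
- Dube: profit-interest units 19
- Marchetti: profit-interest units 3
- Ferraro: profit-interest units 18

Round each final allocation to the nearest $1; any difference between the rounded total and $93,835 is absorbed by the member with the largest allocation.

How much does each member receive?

Vance: $10,426 · Kowalski: $13,901 · Dube: $33,017 · Marchetti: $5,213 · Ferraro: $31,278

Sum of profit-interest units: 54.
Pro-rata amounts: Vance 6/54 × $93,835 = 10,426.11; Kowalski 8/54 × $93,835 = 13,901.48; Dube 19/54 × $93,835 = 33,016.02; Marchetti 3/54 × $93,835 = 5,213.06; Ferraro 18/54 × $93,835 = 31,278.33.
Rounded to nearest $1: Vance $10,426; Kowalski $13,901; Dube $33,016; Marchetti $5,213; Ferraro $31,278. Sum = $93,834.
Difference $93,835 − $93,834 = +$1 applied to largest allocation (Dube): Dube becomes $33,017.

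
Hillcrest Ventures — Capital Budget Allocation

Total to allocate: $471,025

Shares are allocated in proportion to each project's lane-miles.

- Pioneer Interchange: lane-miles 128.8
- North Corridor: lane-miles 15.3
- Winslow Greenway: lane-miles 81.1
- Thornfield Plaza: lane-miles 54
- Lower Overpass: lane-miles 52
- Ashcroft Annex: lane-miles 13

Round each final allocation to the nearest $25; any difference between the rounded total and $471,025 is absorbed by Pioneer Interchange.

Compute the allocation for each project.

Lane-miles total: 344.2.
Unrounded shares: Pioneer Interchange 128.8/344.2 × $471,025 = 176,258.05; North Corridor 15.3/344.2 × $471,025 = 20,937.49; Winslow Greenway 81.1/344.2 × $471,025 = 110,982.36; Thornfield Plaza 54/344.2 × $471,025 = 73,897.01; Lower Overpass 52/344.2 × $471,025 = 71,160.08; Ashcroft Annex 13/344.2 × $471,025 = 17,790.02.
At nearest $25: Pioneer Interchange $176,250; North Corridor $20,925; Winslow Greenway $110,975; Thornfield Plaza $73,900; Lower Overpass $71,150; Ashcroft Annex $17,800. Sum = $471,000.
Difference $471,025 − $471,000 = +$25 applied to Pioneer Interchange: Pioneer Interchange becomes $176,275.

Pioneer Interchange: $176,275 | North Corridor: $20,925 | Winslow Greenway: $110,975 | Thornfield Plaza: $73,900 | Lower Overpass: $71,150 | Ashcroft Annex: $17,800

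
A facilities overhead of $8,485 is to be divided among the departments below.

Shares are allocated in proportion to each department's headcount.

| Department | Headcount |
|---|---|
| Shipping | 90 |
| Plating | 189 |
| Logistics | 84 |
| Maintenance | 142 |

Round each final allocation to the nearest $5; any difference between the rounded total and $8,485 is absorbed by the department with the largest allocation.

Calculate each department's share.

Shipping: $1,510 · Plating: $3,180 · Logistics: $1,410 · Maintenance: $2,385

Total headcount = 505.
Pro-rata amounts: Shipping 90/505 × $8,485 = 1,512.18; Plating 189/505 × $8,485 = 3,175.57; Logistics 84/505 × $8,485 = 1,411.37; Maintenance 142/505 × $8,485 = 2,385.88.
Rounded to nearest $5: Shipping $1,510; Plating $3,175; Logistics $1,410; Maintenance $2,385. Sum = $8,480.
Difference $8,485 − $8,480 = +$5 applied to largest allocation (Plating): Plating becomes $3,180.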